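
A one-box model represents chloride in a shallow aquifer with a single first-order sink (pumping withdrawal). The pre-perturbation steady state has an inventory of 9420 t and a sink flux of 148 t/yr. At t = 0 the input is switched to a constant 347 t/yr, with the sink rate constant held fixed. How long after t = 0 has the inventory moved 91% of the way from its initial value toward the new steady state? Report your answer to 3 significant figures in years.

τ = M₀/F₀ = 9420/148 = 63.65 yr.
The remaining gap fraction is e^(−t/τ); 91% covered ⇒ e^(−t/τ) = 0.0900.
t = −τ ln(0.0900) = 63.65 × 2.408 = 153.3 yr.

153 yr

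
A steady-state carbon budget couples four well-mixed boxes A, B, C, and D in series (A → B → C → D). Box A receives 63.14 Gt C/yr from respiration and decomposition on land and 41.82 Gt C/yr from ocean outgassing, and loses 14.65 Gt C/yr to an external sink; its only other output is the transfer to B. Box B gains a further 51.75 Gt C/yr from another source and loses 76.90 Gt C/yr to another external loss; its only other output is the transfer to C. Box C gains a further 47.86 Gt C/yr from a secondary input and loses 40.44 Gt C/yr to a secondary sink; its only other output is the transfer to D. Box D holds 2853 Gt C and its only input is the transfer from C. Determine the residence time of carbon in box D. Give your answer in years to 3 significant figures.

39.3 yr

Box A: F(A→B) = (63.14 + 41.82) − 14.65 = 90.310 Gt C/yr.
Box B: F(B→C) = (90.310 + 51.75) − 76.90 = 65.160 Gt C/yr.
Box C: F(C→D) = (65.160 + 47.86) − 40.44 = 72.580 Gt C/yr.
Box D throughput = its input = 72.580 Gt C/yr; τ = 2853 / 72.580 = 39.31 yr.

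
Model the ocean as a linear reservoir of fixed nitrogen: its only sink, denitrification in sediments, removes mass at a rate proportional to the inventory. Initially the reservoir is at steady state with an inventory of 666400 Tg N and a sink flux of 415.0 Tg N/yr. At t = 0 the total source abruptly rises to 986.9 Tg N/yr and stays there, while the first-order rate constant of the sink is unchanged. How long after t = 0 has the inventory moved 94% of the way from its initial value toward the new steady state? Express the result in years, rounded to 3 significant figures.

τ = M₀/F₀ = 666400/415.0 = 1606 yr.
The remaining gap fraction is e^(−t/τ); 94% covered ⇒ e^(−t/τ) = 0.0600.
t = −τ ln(0.0600) = 1606 × 2.813 = 4518 yr.

4520 yr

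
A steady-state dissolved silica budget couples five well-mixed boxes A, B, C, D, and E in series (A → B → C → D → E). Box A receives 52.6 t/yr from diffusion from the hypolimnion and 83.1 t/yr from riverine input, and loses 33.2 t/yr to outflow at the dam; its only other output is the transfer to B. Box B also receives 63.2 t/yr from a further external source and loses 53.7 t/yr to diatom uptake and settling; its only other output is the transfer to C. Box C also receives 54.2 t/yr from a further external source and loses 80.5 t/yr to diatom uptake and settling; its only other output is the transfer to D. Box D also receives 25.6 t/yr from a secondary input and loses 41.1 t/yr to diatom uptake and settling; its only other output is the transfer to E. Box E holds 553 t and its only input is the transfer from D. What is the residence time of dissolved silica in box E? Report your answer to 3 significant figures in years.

Box A: F(A→B) = (52.6 + 83.1) − 33.2 = 102.50 t/yr.
Box B: F(B→C) = (102.50 + 63.2) − 53.7 = 112.00 t/yr.
Box C: F(C→D) = (112.00 + 54.2) − 80.5 = 85.700 t/yr.
Box D: F(D→E) = (85.700 + 25.6) − 41.1 = 70.200 t/yr.
Box E throughput = its input = 70.200 t/yr; τ = 553 / 70.200 = 7.877 yr.

7.88 yr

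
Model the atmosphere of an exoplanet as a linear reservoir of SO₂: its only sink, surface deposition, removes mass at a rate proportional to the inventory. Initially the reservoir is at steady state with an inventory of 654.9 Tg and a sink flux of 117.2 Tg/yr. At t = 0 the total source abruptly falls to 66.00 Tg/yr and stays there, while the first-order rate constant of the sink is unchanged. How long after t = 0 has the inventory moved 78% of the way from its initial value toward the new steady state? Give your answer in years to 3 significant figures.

τ = M₀/F₀ = 654.9/117.2 = 5.588 yr.
The remaining gap fraction is e^(−t/τ); 78% covered ⇒ e^(−t/τ) = 0.220.
t = −τ ln(0.220) = 5.588 × 1.514 = 8.461 yr.

8.46 yr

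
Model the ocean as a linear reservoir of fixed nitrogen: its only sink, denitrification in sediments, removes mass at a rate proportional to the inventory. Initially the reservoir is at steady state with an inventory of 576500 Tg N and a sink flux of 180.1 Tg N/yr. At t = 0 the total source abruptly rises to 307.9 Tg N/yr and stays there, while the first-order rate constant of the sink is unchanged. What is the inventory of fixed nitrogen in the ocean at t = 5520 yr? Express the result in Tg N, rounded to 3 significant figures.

913000 Tg N

Residence time τ = M₀/F₀ = 3201 yr. The eventual steady state is M_∞ = M₀·(F₁/F₀) = 576500 × 307.9/180.1 = 985590 Tg N.
The anomaly ΔM(t) = M(t) − M_∞ decays as ΔM₀·e^(−t/τ) with ΔM₀ = 576500 − 985590 = −409100 Tg N.
At t = 5520 yr, e^(−t/τ) = e^(−1.724) = 0.1783, so ΔM = −72930 Tg N and M = 985590 − 72930 = 912660 Tg N.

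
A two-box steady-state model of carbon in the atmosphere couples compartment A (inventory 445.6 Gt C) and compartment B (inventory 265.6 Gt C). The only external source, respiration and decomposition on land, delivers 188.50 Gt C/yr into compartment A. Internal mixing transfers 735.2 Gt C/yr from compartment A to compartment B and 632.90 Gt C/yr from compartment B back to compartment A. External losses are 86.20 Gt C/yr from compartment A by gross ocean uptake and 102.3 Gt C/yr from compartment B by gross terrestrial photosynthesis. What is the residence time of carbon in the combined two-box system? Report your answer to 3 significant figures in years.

For the system as a whole, the A↔B exchange is internal and contributes nothing to the throughput; only the external sinks remove mass.
M_total = 445.6 + 265.6 = 711.20 Gt C.
ΣF_external_out = 86.20 + 102.3 = 188.50 Gt C/yr.
τ = M_total / ΣF_ext = 711.20 / 188.50 = 3.773 yr.

3.77 yr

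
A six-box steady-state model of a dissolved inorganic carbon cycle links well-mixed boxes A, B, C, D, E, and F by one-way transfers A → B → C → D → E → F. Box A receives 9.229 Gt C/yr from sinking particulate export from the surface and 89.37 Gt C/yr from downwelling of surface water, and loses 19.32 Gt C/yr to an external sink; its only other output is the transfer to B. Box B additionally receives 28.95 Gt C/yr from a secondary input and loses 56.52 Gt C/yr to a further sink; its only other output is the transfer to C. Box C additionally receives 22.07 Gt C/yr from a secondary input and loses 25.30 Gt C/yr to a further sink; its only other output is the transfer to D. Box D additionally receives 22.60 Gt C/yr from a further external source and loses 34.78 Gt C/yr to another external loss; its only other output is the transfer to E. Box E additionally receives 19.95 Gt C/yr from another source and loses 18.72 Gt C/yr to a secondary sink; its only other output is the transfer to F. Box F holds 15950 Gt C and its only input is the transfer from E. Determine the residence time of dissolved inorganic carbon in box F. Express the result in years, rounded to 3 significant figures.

425 yr

Box A: F(A→B) = (9.229 + 89.37) − 19.32 = 79.279 Gt C/yr.
Box B: F(B→C) = (79.279 + 28.95) − 56.52 = 51.709 Gt C/yr.
Box C: F(C→D) = (51.709 + 22.07) − 25.30 = 48.479 Gt C/yr.
Box D: F(D→E) = (48.479 + 22.60) − 34.78 = 36.299 Gt C/yr.
Box E: F(E→F) = (36.299 + 19.95) − 18.72 = 37.529 Gt C/yr.
Box F throughput = its input = 37.529 Gt C/yr; τ = 15950 / 37.529 = 425.0 yr.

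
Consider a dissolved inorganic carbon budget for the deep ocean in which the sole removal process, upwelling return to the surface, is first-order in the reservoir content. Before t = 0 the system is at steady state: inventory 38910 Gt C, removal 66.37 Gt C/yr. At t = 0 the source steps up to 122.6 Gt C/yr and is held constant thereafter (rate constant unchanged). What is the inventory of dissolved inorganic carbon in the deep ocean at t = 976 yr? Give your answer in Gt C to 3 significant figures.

τ = M₀/F₀ = 38910/66.37 = 586.3 yr; rate constant k = 1/τ.
New steady state M_∞ = F₁/k = F₁·τ = 122.6 × 586.3 = 71875 Gt C.
M(t) = M_∞ + (M₀ − M_∞)·e^(−t/τ); t/τ = 976/586.3 = 1.665, so e^(−t/τ) = 0.1892.
M(t) = 71875 − 32970 × 0.1892 = 65637 Gt C.

65600 Gt C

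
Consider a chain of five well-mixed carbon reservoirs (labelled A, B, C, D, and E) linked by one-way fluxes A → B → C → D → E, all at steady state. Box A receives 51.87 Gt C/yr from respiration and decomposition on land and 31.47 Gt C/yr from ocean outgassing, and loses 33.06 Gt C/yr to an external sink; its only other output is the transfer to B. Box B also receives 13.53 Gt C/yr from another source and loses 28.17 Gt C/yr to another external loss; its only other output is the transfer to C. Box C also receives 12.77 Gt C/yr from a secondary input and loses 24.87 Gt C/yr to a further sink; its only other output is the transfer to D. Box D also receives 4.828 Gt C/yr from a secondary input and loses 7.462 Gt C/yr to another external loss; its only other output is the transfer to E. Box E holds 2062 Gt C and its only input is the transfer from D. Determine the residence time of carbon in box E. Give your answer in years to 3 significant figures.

Box A: F(A→B) = (51.87 + 31.47) − 33.06 = 50.280 Gt C/yr.
Box B: F(B→C) = (50.280 + 13.53) − 28.17 = 35.640 Gt C/yr.
Box C: F(C→D) = (35.640 + 12.77) − 24.87 = 23.540 Gt C/yr.
Box D: F(D→E) = (23.540 + 4.828) − 7.462 = 20.906 Gt C/yr.
Box E throughput = its input = 20.906 Gt C/yr; τ = 2062 / 20.906 = 98.63 yr.

98.6 yr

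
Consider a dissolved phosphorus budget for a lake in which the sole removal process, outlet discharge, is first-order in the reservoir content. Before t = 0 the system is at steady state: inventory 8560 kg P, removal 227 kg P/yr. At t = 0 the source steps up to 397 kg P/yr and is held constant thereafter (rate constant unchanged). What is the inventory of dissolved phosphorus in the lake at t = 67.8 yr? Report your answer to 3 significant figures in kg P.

13900 kg P

The sink rate constant is k = F₀/M₀ = 227/8560 = 0.02652 yr⁻¹.
Solving dM/dt = F₁ − kM with M(0) = M₀ gives M(t) = F₁/k + (M₀ − F₁/k)·e^(−kt).
F₁/k = 397/0.02652 = 14971 kg P; kt = 0.02652 × 67.8 = 1.798, e^(−kt) = 0.1656.
M(67.8) = 14971 + (8560 − 14971) × 0.1656 = 14971 − 1062 = 13909 kg P.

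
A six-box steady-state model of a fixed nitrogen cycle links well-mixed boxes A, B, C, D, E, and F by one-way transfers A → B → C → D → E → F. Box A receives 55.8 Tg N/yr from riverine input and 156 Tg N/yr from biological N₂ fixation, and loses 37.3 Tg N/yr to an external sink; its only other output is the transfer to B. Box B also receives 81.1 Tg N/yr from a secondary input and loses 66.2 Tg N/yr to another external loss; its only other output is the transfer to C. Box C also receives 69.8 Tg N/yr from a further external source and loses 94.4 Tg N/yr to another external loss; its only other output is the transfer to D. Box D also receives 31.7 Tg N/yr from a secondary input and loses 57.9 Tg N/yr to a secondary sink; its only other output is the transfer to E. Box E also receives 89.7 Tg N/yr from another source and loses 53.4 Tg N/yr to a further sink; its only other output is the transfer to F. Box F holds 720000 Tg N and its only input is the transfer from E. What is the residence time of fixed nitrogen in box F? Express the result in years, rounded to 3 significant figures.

Box A: F(A→B) = (55.8 + 156) − 37.3 = 174.50 Tg N/yr.
Box B: F(B→C) = (174.50 + 81.1) − 66.2 = 189.40 Tg N/yr.
Box C: F(C→D) = (189.40 + 69.8) − 94.4 = 164.80 Tg N/yr.
Box D: F(D→E) = (164.80 + 31.7) − 57.9 = 138.60 Tg N/yr.
Box E: F(E→F) = (138.60 + 89.7) − 53.4 = 174.90 Tg N/yr.
Box F throughput = its input = 174.90 Tg N/yr; τ = 720000 / 174.90 = 4117 yr.

4120 yr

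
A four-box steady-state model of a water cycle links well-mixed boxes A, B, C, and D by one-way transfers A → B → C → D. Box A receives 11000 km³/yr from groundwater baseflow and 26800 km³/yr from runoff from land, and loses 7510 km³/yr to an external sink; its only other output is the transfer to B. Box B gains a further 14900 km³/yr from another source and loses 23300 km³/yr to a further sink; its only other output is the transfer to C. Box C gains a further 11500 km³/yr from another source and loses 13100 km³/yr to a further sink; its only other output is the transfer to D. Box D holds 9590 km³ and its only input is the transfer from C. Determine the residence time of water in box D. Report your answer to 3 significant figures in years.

0.473 yr

Box A: F(A→B) = (11000 + 26800) − 7510 = 30290 km³/yr.
Box B: F(B→C) = (30290 + 14900) − 23300 = 21890 km³/yr.
Box C: F(C→D) = (21890 + 11500) − 13100 = 20290 km³/yr.
Box D throughput = its input = 20290 km³/yr; τ = 9590 / 20290 = 0.4726 yr.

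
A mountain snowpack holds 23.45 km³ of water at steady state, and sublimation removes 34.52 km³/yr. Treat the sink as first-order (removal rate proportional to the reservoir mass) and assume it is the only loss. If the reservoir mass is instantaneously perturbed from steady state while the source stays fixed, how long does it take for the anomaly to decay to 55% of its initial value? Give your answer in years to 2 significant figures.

For a linear reservoir the anomaly decays as exp(−t/τ) with τ = M/F = 23.45/34.52 = 0.6793 yr.
exp(−t/τ) = 0.55 ⇒ t = −τ ln(0.55) = 0.6793 × 0.5978 = 0.4061 yr.

0.41 yr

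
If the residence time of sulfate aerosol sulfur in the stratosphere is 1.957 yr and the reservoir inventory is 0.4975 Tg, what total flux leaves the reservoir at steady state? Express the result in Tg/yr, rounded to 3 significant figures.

0.254 Tg/yr

F = M / τ = 0.4975 / 1.957 = 0.2542 Tg/yr.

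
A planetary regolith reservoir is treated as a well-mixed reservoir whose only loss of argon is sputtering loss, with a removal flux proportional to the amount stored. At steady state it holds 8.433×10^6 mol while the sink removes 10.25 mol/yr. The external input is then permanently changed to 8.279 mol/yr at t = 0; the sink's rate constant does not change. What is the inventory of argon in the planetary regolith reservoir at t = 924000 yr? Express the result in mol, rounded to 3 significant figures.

τ = M₀/F₀ = 8.433×10^6/10.25 = 822700 yr; rate constant k = 1/τ.
New steady state M_∞ = F₁/k = F₁·τ = 8.279 × 822700 = 6.8114×10^6 mol.
M(t) = M_∞ + (M₀ − M_∞)·e^(−t/τ); t/τ = 924000/822700 = 1.123, so e^(−t/τ) = 0.3253.
M(t) = 6.8114×10^6 + 1.622×10^6 × 0.3253 = 7.3389×10^6 mol.

7.34×10^6 mol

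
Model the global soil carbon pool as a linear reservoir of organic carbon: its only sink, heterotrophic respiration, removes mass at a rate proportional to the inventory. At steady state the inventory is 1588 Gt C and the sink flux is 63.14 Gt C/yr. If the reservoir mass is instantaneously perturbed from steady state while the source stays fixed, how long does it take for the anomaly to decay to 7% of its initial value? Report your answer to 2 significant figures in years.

67 yr

For a linear reservoir the anomaly decays as exp(−t/τ) with τ = M/F = 1588/63.14 = 25.15 yr.
exp(−t/τ) = 0.07 ⇒ t = −τ ln(0.07) = 25.15 × 2.659 = 66.88 yr.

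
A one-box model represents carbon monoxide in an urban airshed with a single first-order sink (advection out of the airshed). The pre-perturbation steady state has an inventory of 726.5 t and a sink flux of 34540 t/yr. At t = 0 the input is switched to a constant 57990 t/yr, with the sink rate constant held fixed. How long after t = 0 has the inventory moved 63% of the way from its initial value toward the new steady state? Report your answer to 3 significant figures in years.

0.0209 yr

τ = M₀/F₀ = 726.5/34540 = 0.02103 yr.
The remaining gap fraction is e^(−t/τ); 63% covered ⇒ e^(−t/τ) = 0.370.
t = −τ ln(0.370) = 0.02103 × 0.9943 = 0.02091 yr.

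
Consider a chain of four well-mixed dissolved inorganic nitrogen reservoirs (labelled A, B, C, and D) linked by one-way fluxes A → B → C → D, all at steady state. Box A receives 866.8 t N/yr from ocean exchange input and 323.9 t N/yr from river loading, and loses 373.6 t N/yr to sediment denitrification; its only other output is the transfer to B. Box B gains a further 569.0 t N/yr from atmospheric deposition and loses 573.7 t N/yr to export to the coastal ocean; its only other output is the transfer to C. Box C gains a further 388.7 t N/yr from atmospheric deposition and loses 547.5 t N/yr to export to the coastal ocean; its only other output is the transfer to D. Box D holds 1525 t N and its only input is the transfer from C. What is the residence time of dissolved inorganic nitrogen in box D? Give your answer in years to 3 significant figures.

2.33 yr

Box A: F(A→B) = (866.8 + 323.9) − 373.6 = 817.10 t N/yr.
Box B: F(B→C) = (817.10 + 569.0) − 573.7 = 812.40 t N/yr.
Box C: F(C→D) = (812.40 + 388.7) − 547.5 = 653.60 t N/yr.
Box D throughput = its input = 653.60 t N/yr; τ = 1525 / 653.60 = 2.333 yr.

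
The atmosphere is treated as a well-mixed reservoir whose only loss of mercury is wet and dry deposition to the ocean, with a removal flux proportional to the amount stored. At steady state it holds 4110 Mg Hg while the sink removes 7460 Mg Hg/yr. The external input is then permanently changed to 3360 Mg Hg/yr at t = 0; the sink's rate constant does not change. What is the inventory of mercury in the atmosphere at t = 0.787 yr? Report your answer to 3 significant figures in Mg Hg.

2390 Mg Hg

τ = M₀/F₀ = 4110/7460 = 0.5509 yr; rate constant k = 1/τ.
New steady state M_∞ = F₁/k = F₁·τ = 3360 × 0.5509 = 1851.2 Mg Hg.
M(t) = M_∞ + (M₀ − M_∞)·e^(−t/τ); t/τ = 0.787/0.5509 = 1.428, so e^(−t/τ) = 0.2397.
M(t) = 1851.2 + 2259 × 0.2397 = 2392.5 Mg Hg.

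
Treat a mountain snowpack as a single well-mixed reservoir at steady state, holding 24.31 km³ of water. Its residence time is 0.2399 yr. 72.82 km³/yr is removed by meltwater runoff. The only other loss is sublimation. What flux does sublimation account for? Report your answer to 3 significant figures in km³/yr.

28.5 km³/yr

Total removal F = M/τ = 24.31 / 0.2399 = 101.3 km³/yr.
Sublimation = F − (72.82) = 101.3 − 72.82 = 28.51 km³/yr.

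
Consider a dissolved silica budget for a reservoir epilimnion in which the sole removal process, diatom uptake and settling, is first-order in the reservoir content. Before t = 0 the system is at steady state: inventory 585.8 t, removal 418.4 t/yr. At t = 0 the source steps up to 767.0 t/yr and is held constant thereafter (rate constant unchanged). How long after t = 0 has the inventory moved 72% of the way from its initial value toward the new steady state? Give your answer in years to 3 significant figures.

1.78 yr

τ = M₀/F₀ = 585.8/418.4 = 1.400 yr.
The remaining gap fraction is e^(−t/τ); 72% covered ⇒ e^(−t/τ) = 0.280.
t = −τ ln(0.280) = 1.400 × 1.273 = 1.782 yr.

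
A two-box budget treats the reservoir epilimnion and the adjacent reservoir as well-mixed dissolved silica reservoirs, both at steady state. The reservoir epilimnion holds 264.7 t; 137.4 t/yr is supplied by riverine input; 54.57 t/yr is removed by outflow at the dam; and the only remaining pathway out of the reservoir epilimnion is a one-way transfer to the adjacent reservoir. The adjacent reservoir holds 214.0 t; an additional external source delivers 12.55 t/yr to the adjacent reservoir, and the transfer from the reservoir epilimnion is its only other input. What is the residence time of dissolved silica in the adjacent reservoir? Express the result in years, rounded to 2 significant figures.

Balance the reservoir epilimnion: ΣF_in = 137.40 t/yr.
Transfer to the adjacent reservoir = ΣF_in − (54.57) = 82.830 t/yr.
Total input to the adjacent reservoir = 82.830 + 12.55 = 95.380 t/yr; at steady state this equals its total output.
τ = M / F = 214.0 / 95.380 = 2.244 yr.

2.2 yr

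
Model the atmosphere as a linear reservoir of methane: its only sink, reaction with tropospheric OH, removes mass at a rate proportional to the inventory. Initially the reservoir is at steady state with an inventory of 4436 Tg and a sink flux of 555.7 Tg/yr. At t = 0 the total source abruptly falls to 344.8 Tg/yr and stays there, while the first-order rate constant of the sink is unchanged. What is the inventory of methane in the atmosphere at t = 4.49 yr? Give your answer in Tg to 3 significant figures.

3710 Tg

Residence time τ = M₀/F₀ = 7.983 yr. The eventual steady state is M_∞ = M₀·(F₁/F₀) = 4436 × 344.8/555.7 = 2752.4 Tg.
The anomaly ΔM(t) = M(t) − M_∞ decays as ΔM₀·e^(−t/τ) with ΔM₀ = 4436 − 2752.4 = 1684 Tg.
At t = 4.49 yr, e^(−t/τ) = e^(−0.5625) = 0.5698, so ΔM = 959.3 Tg and M = 2752.4 + 959.3 = 3711.7 Tg.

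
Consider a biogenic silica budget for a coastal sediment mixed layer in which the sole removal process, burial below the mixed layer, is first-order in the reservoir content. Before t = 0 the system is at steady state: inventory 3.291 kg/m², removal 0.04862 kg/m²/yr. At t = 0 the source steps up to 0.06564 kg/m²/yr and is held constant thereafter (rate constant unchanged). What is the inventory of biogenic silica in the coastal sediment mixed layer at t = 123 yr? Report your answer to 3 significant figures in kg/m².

4.26 kg/m²

The sink rate constant is k = F₀/M₀ = 0.04862/3.291 = 0.01477 yr⁻¹.
Solving dM/dt = F₁ − kM with M(0) = M₀ gives M(t) = F₁/k + (M₀ − F₁/k)·e^(−kt).
F₁/k = 0.06564/0.01477 = 4.4431 kg/m²; kt = 0.01477 × 123 = 1.817, e^(−kt) = 0.1625.
M(123) = 4.4431 + (3.291 − 4.4431) × 0.1625 = 4.4431 − 0.1872 = 4.2559 kg/m².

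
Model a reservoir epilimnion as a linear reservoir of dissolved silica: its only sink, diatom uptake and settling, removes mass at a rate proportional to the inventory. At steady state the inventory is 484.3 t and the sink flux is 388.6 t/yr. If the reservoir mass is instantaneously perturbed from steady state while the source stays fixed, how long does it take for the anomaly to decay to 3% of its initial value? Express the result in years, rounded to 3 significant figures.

For a linear reservoir the anomaly decays as exp(−t/τ) with τ = M/F = 484.3/388.6 = 1.246 yr.
exp(−t/τ) = 0.03 ⇒ t = −τ ln(0.03) = 1.246 × 3.507 = 4.370 yr.

4.37 yr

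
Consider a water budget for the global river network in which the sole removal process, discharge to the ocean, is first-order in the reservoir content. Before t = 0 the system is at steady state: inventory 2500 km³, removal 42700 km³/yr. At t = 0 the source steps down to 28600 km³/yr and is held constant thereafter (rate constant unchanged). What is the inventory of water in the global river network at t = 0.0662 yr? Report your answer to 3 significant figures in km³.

Residence time τ = M₀/F₀ = 0.05855 yr. The eventual steady state is M_∞ = M₀·(F₁/F₀) = 2500 × 28600/42700 = 1674.5 km³.
The anomaly ΔM(t) = M(t) − M_∞ decays as ΔM₀·e^(−t/τ) with ΔM₀ = 2500 − 1674.5 = 825.5 km³.
At t = 0.0662 yr, e^(−t/τ) = e^(−1.131) = 0.3228, so ΔM = 266.5 km³ and M = 1674.5 + 266.5 = 1941.0 km³.

1940 km³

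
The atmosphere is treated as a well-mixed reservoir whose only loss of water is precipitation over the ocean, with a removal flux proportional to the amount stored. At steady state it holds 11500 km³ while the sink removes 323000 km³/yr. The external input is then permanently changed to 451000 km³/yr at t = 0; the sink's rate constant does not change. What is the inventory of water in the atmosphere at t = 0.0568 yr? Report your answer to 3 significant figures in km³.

15100 km³

Residence time τ = M₀/F₀ = 0.03560 yr. The eventual steady state is M_∞ = M₀·(F₁/F₀) = 11500 × 451000/323000 = 16057 km³.
The anomaly ΔM(t) = M(t) − M_∞ decays as ΔM₀·e^(−t/τ) with ΔM₀ = 11500 − 16057 = −4557 km³.
At t = 0.0568 yr, e^(−t/τ) = e^(−1.595) = 0.2028, so ΔM = −924.4 km³ and M = 16057 − 924.4 = 15133 km³.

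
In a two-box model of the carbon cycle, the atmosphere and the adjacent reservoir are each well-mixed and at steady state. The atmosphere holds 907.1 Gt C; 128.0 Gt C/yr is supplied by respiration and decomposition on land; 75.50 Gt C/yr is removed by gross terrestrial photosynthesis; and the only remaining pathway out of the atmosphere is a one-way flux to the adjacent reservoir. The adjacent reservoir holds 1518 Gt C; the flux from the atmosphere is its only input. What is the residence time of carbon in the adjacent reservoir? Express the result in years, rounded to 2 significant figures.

29 yr

Balance the atmosphere: ΣF_in = 128.00 Gt C/yr.
Flux to the adjacent reservoir = ΣF_in − (75.50) = 52.500 Gt C/yr.
At steady state the output of the adjacent reservoir equals its input, 52.500 Gt C/yr.
τ = M / F = 1518 / 52.500 = 28.91 yr.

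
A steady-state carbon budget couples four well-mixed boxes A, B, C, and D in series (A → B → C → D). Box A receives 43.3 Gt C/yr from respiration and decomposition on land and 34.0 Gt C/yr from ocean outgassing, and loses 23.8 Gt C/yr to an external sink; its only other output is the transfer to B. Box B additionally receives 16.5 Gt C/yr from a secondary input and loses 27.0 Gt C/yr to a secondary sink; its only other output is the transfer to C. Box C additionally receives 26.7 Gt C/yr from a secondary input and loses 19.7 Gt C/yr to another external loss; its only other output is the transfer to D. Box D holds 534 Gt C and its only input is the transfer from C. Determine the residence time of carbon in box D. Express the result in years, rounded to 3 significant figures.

Box A: F(A→B) = (43.3 + 34.0) − 23.8 = 53.500 Gt C/yr.
Box B: F(B→C) = (53.500 + 16.5) − 27.0 = 43.000 Gt C/yr.
Box C: F(C→D) = (43.000 + 26.7) − 19.7 = 50.000 Gt C/yr.
Box D throughput = its input = 50.000 Gt C/yr; τ = 534 / 50.000 = 10.68 yr.

10.7 yr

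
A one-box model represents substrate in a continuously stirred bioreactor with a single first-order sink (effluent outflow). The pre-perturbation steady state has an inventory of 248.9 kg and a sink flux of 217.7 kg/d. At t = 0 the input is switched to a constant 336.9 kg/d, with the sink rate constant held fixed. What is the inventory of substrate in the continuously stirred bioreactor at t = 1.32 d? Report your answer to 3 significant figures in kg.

Residence time τ = M₀/F₀ = 1.143 d. The eventual steady state is M_∞ = M₀·(F₁/F₀) = 248.9 × 336.9/217.7 = 385.18 kg.
The anomaly ΔM(t) = M(t) − M_∞ decays as ΔM₀·e^(−t/τ) with ΔM₀ = 248.9 − 385.18 = −136.3 kg.
At t = 1.32 d, e^(−t/τ) = e^(−1.155) = 0.3152, so ΔM = −42.96 kg and M = 385.18 − 42.96 = 342.23 kg.

342 kg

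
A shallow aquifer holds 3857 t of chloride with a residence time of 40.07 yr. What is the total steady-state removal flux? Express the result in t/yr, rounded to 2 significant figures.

96 t/yr

F = M / τ = 3857 / 40.07 = 96.26 t/yr.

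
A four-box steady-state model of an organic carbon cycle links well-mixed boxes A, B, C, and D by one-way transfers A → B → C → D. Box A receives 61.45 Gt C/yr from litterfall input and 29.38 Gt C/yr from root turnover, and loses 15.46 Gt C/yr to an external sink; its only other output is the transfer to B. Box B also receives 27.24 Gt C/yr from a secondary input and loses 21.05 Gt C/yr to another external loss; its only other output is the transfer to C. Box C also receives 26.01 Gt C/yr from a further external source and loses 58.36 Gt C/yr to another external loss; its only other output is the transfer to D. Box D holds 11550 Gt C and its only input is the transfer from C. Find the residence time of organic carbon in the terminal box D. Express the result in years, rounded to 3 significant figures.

235 yr

Box A: F(A→B) = (61.45 + 29.38) − 15.46 = 75.370 Gt C/yr.
Box B: F(B→C) = (75.370 + 27.24) − 21.05 = 81.560 Gt C/yr.
Box C: F(C→D) = (81.560 + 26.01) − 58.36 = 49.210 Gt C/yr.
Box D throughput = its input = 49.210 Gt C/yr; τ = 11550 / 49.210 = 234.7 yr.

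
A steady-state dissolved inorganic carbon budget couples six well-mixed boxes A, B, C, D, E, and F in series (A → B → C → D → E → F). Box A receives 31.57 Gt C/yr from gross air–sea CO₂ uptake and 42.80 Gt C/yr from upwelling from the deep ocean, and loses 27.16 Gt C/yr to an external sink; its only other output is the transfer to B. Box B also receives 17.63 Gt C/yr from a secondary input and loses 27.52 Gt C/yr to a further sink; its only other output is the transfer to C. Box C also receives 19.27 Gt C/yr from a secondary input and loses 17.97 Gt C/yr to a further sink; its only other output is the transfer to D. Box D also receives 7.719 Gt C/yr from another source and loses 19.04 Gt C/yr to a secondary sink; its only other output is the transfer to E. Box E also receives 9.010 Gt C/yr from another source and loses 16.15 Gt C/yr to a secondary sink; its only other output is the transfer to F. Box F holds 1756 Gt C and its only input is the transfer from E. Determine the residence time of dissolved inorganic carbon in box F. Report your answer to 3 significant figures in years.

Box A: F(A→B) = (31.57 + 42.80) − 27.16 = 47.210 Gt C/yr.
Box B: F(B→C) = (47.210 + 17.63) − 27.52 = 37.320 Gt C/yr.
Box C: F(C→D) = (37.320 + 19.27) − 17.97 = 38.620 Gt C/yr.
Box D: F(D→E) = (38.620 + 7.719) − 19.04 = 27.299 Gt C/yr.
Box E: F(E→F) = (27.299 + 9.010) − 16.15 = 20.159 Gt C/yr.
Box F throughput = its input = 20.159 Gt C/yr; τ = 1756 / 20.159 = 87.11 yr.

87.1 yr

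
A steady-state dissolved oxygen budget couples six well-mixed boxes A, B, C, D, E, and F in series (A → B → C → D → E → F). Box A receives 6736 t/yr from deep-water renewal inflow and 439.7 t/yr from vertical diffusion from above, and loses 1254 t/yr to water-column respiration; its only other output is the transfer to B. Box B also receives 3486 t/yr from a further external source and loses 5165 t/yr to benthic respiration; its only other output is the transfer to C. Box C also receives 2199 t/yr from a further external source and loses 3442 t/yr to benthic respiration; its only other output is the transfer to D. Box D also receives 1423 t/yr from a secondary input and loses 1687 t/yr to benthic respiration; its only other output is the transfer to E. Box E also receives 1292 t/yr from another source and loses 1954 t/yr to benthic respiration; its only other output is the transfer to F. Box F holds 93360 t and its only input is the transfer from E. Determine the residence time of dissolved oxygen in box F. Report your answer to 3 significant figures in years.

45.0 yr

Box A: F(A→B) = (6736 + 439.7) − 1254 = 5921.7 t/yr.
Box B: F(B→C) = (5921.7 + 3486) − 5165 = 4242.7 t/yr.
Box C: F(C→D) = (4242.7 + 2199) − 3442 = 2999.7 t/yr.
Box D: F(D→E) = (2999.7 + 1423) − 1687 = 2735.7 t/yr.
Box E: F(E→F) = (2735.7 + 1292) − 1954 = 2073.7 t/yr.
Box F throughput = its input = 2073.7 t/yr; τ = 93360 / 2073.7 = 45.02 yr.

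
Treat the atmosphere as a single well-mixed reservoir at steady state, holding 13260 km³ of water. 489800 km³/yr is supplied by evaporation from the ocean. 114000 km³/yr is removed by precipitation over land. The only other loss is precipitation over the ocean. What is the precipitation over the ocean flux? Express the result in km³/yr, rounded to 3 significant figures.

At steady state ΣF_in = ΣF_out.
ΣF_in = 489800 km³/yr.
Precipitation over the ocean flux = ΣF_in − (114000) = 489800 − 114000 = 375800 km³/yr.

376000 km³/yr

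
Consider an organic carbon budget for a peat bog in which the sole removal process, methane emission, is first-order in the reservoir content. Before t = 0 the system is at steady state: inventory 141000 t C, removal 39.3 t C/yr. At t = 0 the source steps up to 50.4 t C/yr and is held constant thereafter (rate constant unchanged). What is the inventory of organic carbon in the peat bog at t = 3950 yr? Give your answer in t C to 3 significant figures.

168000 t C

Residence time τ = M₀/F₀ = 3588 yr. The eventual steady state is M_∞ = M₀·(F₁/F₀) = 141000 × 50.4/39.3 = 180820 t C.
The anomaly ΔM(t) = M(t) − M_∞ decays as ΔM₀·e^(−t/τ) with ΔM₀ = 141000 − 180820 = −39820 t C.
At t = 3950 yr, e^(−t/τ) = e^(−1.101) = 0.3326, so ΔM = −13240 t C and M = 180820 − 13240 = 167580 t C.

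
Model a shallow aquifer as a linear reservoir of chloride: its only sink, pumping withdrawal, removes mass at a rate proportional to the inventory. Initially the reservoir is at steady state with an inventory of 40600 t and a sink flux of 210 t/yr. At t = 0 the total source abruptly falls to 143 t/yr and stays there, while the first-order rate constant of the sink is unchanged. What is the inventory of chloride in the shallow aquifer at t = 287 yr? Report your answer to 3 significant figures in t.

30600 t

The sink rate constant is k = F₀/M₀ = 210/40600 = 0.005172 yr⁻¹.
Solving dM/dt = F₁ − kM with M(0) = M₀ gives M(t) = F₁/k + (M₀ − F₁/k)·e^(−kt).
F₁/k = 143/0.005172 = 27647 t; kt = 0.005172 × 287 = 1.484, e^(−kt) = 0.2266.
M(287) = 27647 + (40600 − 27647) × 0.2266 = 27647 + 2935 = 30582 t.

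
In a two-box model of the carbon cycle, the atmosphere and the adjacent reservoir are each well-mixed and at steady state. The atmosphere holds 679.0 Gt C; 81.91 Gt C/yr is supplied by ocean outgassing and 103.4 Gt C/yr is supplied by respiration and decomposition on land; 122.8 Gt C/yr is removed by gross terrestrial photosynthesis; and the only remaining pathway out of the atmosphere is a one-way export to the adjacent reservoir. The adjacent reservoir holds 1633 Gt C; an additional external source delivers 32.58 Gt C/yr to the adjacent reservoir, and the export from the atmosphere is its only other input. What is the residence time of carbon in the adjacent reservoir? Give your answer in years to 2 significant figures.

Balance the atmosphere: ΣF_in = 81.91 + 103.4 = 185.31 Gt C/yr.
Export to the adjacent reservoir = ΣF_in − (122.8) = 62.510 Gt C/yr.
Total input to the adjacent reservoir = 62.510 + 32.58 = 95.090 Gt C/yr; at steady state this equals its total output.
τ = M / F = 1633 / 95.090 = 17.17 yr.

17 yr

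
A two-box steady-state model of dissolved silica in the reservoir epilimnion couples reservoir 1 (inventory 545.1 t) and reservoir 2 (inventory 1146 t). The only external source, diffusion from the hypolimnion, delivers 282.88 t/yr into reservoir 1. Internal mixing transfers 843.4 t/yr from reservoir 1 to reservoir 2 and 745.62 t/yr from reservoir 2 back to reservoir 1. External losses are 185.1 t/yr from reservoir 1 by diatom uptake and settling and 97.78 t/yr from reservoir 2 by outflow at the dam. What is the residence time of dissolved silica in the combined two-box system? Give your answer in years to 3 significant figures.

For the system as a whole, the A↔B exchange is internal and contributes nothing to the throughput; only the external sinks remove mass.
M_total = 545.1 + 1146 = 1691.1 t.
ΣF_external_out = 185.1 + 97.78 = 282.88 t/yr.
τ = M_total / ΣF_ext = 1691.1 / 282.88 = 5.978 yr.

5.98 yr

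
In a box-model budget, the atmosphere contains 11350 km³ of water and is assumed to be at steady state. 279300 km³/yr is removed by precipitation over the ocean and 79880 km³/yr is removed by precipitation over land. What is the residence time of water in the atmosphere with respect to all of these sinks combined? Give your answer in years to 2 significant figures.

Total removal flux = 279300 + 79880 = 359180 km³/yr.
τ = M / ΣF_out = 11350 / 359180 = 0.03160 yr.

0.032 yr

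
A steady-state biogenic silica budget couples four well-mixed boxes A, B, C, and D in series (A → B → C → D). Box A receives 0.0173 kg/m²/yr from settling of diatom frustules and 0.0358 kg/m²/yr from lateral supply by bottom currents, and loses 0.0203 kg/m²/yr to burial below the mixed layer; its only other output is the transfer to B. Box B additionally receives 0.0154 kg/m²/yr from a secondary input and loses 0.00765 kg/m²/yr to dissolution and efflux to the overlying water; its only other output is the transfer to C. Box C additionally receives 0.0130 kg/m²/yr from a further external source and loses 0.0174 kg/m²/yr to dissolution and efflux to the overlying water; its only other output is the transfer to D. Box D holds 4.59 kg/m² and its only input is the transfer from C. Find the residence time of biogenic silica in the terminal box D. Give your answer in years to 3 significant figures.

127 yr

Box A: F(A→B) = (0.0173 + 0.0358) − 0.0203 = 0.032800 kg/m²/yr.
Box B: F(B→C) = (0.032800 + 0.0154) − 0.00765 = 0.040550 kg/m²/yr.
Box C: F(C→D) = (0.040550 + 0.0130) − 0.0174 = 0.036150 kg/m²/yr.
Box D throughput = its input = 0.036150 kg/m²/yr; τ = 4.59 / 0.036150 = 127.0 yr.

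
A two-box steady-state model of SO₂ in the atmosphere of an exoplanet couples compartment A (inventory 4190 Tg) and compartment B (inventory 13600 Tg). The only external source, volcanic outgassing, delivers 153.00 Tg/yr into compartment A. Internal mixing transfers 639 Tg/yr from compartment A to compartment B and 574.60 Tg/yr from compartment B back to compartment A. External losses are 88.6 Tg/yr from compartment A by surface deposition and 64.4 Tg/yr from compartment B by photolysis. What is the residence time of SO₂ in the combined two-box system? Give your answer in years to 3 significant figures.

116 yr

Residence time in the combined system uses the total inventory and the total *external* removal — internal exchanges between the two boxes cancel.
M_total = 4190 + 13600 = 17790 Tg.
ΣF_external_out = 88.6 + 64.4 = 153.00 Tg/yr.
τ = M_total / ΣF_ext = 17790 / 153.00 = 116.3 yr.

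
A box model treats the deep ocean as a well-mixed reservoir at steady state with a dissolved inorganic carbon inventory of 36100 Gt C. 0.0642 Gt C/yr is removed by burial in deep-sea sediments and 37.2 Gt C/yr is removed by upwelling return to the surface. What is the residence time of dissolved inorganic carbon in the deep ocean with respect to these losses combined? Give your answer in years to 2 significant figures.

970 yr

Total removal = 0.06420 + 37.20 = 37.264 Gt C/yr.
τ = M / ΣF_out = 36100 / 37.264 = 968.8 yr.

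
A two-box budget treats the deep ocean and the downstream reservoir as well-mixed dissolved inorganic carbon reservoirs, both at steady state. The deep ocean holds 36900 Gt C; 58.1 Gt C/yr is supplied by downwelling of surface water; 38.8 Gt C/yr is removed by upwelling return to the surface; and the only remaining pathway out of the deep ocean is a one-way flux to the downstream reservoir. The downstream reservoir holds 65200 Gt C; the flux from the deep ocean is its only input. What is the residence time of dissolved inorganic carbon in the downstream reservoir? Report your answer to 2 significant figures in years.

Balance the deep ocean: ΣF_in = 58.100 Gt C/yr.
Flux to the downstream reservoir = ΣF_in − (38.8) = 19.300 Gt C/yr.
At steady state the output of the downstream reservoir equals its input, 19.300 Gt C/yr.
τ = M / F = 65200 / 19.300 = 3378 yr.

3400 yr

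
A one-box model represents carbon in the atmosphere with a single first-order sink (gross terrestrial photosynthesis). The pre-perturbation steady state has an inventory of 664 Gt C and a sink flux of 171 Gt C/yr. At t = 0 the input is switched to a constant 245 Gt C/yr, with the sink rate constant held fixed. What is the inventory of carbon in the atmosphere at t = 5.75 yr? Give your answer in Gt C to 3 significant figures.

Residence time τ = M₀/F₀ = 3.883 yr. The eventual steady state is M_∞ = M₀·(F₁/F₀) = 664 × 245/171 = 951.35 Gt C.
The anomaly ΔM(t) = M(t) − M_∞ decays as ΔM₀·e^(−t/τ) with ΔM₀ = 664 − 951.35 = −287.3 Gt C.
At t = 5.75 yr, e^(−t/τ) = e^(−1.481) = 0.2275, so ΔM = −65.36 Gt C and M = 951.35 − 65.36 = 885.99 Gt C.

886 Gt C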